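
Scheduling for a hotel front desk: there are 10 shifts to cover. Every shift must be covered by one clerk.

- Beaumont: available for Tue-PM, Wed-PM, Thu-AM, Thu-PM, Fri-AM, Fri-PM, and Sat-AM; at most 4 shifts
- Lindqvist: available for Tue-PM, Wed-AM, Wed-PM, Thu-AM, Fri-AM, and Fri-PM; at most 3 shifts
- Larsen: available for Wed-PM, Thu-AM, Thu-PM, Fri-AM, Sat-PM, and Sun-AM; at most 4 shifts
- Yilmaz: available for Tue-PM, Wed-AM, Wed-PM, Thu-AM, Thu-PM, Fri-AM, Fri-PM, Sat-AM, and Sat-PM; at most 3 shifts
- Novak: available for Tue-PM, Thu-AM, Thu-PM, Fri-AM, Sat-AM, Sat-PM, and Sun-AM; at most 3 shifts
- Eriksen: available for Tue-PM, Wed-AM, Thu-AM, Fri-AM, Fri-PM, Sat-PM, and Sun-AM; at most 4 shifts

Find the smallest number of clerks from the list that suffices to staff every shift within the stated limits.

3

10 slots to fill and no one can take more than 4, so at least ⌈10/4⌉ = 3 clerks are needed.
Beaumont, Lindqvist, and Larsen alone can cover everything: Tue-PM→Beaumont, Wed-AM→Lindqvist, Wed-PM→Lindqvist, Thu-AM→Lindqvist, Thu-PM→Beaumont, Fri-AM→Larsen, Fri-PM→Beaumont, Sat-AM→Beaumont, Sat-PM→Larsen, Sun-AM→Larsen.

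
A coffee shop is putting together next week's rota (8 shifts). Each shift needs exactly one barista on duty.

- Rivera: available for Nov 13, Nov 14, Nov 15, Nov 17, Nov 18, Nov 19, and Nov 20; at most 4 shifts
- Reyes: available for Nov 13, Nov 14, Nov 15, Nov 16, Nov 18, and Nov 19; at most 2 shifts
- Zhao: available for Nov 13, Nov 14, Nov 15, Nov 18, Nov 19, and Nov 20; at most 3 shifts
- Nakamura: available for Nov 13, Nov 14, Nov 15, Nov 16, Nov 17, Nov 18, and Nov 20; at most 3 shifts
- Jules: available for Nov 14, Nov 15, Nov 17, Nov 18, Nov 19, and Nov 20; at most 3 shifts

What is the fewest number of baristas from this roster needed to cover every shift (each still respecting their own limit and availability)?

3

8 slots to fill and no one can take more than 4, so at least ⌈8/4⌉ = 2 baristas are needed.
Any 2 baristas together have capacity at most 4+3 = 7 < 8 slots, so 2 can never suffice.
Rivera, Reyes, and Zhao alone can cover everything: Nov 13→Rivera, Nov 14→Rivera, Nov 15→Reyes, Nov 16→Reyes, Nov 17→Rivera, Nov 18→Zhao, Nov 19→Zhao, Nov 20→Rivera.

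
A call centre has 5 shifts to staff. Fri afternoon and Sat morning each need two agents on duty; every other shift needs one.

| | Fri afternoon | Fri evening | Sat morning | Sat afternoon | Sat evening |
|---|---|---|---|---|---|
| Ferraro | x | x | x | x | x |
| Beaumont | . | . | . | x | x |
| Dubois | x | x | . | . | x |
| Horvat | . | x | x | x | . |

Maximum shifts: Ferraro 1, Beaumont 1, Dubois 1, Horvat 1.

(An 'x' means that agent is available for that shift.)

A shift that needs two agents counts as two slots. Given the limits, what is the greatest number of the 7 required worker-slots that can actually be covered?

4

Total capacity across all agents is 1+1+1+1 = 4, and 7 slots are needed, so at most 4 can be filled.
An assignment achieving 4: Fri afternoon→Ferraro+Dubois, Sat morning→Horvat, Sat afternoon→Beaumont.
Loads: Ferraro 1/1, Beaumont 1/1, Dubois 1/1, Horvat 1/1.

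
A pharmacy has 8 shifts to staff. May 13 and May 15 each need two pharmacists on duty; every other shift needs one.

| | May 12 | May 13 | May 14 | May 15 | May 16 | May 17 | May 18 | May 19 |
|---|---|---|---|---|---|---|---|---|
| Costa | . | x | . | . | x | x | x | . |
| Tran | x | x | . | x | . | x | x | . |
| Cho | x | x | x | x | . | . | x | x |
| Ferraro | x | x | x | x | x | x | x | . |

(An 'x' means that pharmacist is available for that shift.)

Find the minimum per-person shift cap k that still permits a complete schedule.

With 4 pharmacists and 10 worker-slots to fill, someone must work at least ⌈10/4⌉ = 3 shifts, so k ≥ 3.
k = 3 works: May 12→Tran, May 13→Tran+Ferraro, May 14→Cho, May 15→Tran+Cho, May 16→Costa, May 17→Costa, May 18→Costa, May 19→Cho.
Loads: Costa 3, Tran 3, Cho 3, Ferraro 1 — all ≤ 3.

3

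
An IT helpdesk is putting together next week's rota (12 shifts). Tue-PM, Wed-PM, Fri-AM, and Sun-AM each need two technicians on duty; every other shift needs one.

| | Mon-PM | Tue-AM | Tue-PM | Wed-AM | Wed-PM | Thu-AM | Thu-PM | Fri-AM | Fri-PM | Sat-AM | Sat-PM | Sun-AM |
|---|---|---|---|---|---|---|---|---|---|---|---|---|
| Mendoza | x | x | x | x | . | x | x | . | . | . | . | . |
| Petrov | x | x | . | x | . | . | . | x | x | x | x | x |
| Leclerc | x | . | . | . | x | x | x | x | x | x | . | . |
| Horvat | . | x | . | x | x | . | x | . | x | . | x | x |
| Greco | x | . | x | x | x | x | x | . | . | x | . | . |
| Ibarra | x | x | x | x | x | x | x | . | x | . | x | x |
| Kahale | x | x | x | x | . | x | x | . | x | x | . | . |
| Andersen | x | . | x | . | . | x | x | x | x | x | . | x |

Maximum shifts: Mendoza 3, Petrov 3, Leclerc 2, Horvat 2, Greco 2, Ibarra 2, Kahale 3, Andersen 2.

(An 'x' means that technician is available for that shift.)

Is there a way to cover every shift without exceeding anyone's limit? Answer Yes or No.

One valid schedule: Mon-PM→Greco, Tue-AM→Mendoza, Tue-PM→Ibarra+Kahale, Wed-AM→Mendoza, Wed-PM→Leclerc+Horvat, Thu-AM→Mendoza, Thu-PM→Greco, Fri-AM→Petrov+Leclerc, Fri-PM→Horvat, Sat-AM→Petrov, Sat-PM→Petrov, Sun-AM→Ibarra+Andersen.
Loads: Mendoza 3/3, Petrov 3/3, Leclerc 2/2, Horvat 2/2, Greco 2/2, Ibarra 2/2, Kahale 1/3, Andersen 1/2 — all within limits.

Yes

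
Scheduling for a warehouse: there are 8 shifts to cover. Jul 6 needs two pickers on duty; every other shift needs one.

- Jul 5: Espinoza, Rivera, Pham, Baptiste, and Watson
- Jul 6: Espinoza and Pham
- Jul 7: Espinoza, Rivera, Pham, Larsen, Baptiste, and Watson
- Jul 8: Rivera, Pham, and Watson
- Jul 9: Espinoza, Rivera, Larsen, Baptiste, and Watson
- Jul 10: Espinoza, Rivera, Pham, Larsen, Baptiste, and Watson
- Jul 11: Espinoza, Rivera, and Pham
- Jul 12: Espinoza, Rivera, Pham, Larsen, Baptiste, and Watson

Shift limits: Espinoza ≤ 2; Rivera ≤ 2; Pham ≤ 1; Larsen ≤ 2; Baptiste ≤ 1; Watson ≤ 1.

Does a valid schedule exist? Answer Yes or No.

Yes

Jul 6 can only be covered by Espinoza and Pham, so that assignment is forced.
One valid schedule: Jul 5→Rivera, Jul 6→Espinoza+Pham, Jul 7→Larsen, Jul 8→Rivera, Jul 9→Larsen, Jul 10→Baptiste, Jul 11→Espinoza, Jul 12→Watson.
Loads: Espinoza 2/2, Rivera 2/2, Pham 1/1, Larsen 2/2, Baptiste 1/1, Watson 1/1 — all within limits.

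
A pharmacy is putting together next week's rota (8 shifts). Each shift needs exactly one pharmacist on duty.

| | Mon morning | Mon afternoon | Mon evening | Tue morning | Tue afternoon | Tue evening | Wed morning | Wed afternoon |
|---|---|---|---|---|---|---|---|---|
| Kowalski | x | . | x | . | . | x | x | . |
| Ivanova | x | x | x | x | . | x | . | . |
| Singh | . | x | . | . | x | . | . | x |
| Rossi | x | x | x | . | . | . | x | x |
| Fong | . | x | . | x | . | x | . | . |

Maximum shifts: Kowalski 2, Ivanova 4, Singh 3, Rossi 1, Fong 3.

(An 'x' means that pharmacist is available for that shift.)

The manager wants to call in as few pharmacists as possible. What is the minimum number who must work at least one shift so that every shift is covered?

3

8 slots to fill and no one can take more than 4, so at least ⌈8/4⌉ = 2 pharmacists are needed.
Any 2 pharmacists together have capacity at most 4+3 = 7 < 8 slots, so 2 can never suffice.
Kowalski, Ivanova, and Singh alone can cover everything: Mon morning→Kowalski, Mon afternoon→Ivanova, Mon evening→Ivanova, Tue morning→Ivanova, Tue afternoon→Singh, Tue evening→Ivanova, Wed morning→Kowalski, Wed afternoon→Singh.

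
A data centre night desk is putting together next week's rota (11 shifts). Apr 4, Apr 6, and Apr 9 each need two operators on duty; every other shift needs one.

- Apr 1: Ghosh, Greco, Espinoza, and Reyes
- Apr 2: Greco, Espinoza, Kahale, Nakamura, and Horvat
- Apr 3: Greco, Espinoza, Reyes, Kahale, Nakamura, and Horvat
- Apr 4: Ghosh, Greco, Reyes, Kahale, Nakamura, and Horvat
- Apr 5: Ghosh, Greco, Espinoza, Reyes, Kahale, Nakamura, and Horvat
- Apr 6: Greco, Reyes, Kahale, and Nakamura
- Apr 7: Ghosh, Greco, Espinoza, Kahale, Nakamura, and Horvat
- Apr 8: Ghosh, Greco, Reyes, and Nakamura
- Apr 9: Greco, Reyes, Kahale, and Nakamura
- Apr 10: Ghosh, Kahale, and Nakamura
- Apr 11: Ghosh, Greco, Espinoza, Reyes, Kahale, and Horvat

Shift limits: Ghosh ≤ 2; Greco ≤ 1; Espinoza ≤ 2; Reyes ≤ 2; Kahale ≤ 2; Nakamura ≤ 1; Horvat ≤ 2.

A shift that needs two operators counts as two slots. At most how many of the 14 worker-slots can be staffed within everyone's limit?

Total capacity across all operators is 2+1+2+2+2+1+2 = 12, and 14 slots are needed, so at most 12 can be filled.
An assignment achieving 12: Apr 1→Ghosh, Apr 2→Espinoza, Apr 3→Espinoza, Apr 4→Kahale+Horvat, Apr 6→Greco+Reyes, Apr 7→Horvat, Apr 8→Reyes, Apr 9→Kahale+Nakamura, Apr 10→Ghosh.
Loads: Ghosh 2/2, Greco 1/1, Espinoza 2/2, Reyes 2/2, Kahale 2/2, Nakamura 1/1, Horvat 2/2.

12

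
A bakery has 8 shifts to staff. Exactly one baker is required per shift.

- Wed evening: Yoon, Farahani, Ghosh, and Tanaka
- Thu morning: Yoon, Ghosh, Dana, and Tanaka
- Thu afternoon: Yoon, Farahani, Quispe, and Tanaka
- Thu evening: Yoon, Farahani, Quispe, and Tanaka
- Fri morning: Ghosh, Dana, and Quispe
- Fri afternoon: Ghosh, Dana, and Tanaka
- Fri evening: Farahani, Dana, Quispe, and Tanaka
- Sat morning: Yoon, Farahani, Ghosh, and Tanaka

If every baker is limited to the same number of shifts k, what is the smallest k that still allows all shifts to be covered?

2

With 6 bakers and 8 worker-slots to fill, someone must work at least ⌈8/6⌉ = 2 shifts, so k ≥ 2.
k = 2 works: Wed evening→Yoon, Thu morning→Yoon, Thu afternoon→Farahani, Thu evening→Farahani, Fri morning→Ghosh, Fri afternoon→Ghosh, Fri evening→Dana, Sat morning→Tanaka.
Loads: Yoon 2, Farahani 2, Ghosh 2, Dana 1, Quispe 0, Tanaka 1 — all ≤ 2.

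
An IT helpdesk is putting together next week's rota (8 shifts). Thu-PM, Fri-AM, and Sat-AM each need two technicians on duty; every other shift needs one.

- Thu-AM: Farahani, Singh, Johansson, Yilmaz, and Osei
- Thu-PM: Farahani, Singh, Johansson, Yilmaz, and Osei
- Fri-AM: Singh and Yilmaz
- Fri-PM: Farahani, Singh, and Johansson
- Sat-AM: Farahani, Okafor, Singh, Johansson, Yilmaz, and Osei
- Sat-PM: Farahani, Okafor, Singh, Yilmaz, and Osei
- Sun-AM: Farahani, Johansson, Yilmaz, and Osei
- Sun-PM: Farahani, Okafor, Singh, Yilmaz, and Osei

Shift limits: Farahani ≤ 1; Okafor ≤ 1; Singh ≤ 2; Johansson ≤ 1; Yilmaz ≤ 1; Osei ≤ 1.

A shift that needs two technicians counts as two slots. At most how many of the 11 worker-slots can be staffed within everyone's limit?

Total capacity across all technicians is 1+1+2+1+1+1 = 7, and 11 slots are needed, so at most 7 can be filled.
An assignment achieving 7: Thu-AM→Singh, Thu-PM→Osei, Fri-AM→Singh+Yilmaz, Fri-PM→Farahani, Sat-PM→Okafor, Sun-AM→Johansson.
Loads: Farahani 1/1, Okafor 1/1, Singh 2/2, Johansson 1/1, Yilmaz 1/1, Osei 1/1.

7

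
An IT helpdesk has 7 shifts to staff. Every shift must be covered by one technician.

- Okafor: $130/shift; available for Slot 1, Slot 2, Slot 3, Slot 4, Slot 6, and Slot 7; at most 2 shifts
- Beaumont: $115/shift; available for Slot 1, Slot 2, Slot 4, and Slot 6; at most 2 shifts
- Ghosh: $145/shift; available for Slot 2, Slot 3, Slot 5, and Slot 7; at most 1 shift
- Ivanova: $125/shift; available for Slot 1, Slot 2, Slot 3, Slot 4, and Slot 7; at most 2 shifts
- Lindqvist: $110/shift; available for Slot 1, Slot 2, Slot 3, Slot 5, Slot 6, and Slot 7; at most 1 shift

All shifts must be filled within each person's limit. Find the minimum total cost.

$850

Picking the cheapest available technician for each shift independently would cost $775, but that ignores the shift limits.
An optimal schedule: Slot 1→Ivanova, Slot 2→Okafor, Slot 3→Ivanova, Slot 4→Beaumont, Slot 5→Lindqvist, Slot 6→Beaumont, Slot 7→Okafor.
Total: 125 + 130 + 125 + 115 + 110 + 115 + 130 = $850.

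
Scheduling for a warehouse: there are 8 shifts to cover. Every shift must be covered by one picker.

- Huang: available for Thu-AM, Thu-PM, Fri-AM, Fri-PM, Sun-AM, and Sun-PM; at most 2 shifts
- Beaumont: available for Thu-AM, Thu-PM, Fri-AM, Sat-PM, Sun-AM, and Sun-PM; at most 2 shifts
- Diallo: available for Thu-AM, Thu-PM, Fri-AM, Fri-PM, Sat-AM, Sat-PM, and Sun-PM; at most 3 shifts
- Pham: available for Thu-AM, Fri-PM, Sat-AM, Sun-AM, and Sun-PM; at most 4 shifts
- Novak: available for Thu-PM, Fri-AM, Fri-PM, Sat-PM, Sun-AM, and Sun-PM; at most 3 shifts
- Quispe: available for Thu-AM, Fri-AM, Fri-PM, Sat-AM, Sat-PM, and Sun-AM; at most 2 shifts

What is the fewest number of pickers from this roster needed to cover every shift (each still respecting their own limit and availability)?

3

8 slots to fill and no one can take more than 4, so at least ⌈8/4⌉ = 2 pickers are needed.
Any 2 pickers together have capacity at most 4+3 = 7 < 8 slots, so 2 can never suffice.
Huang, Beaumont, and Pham alone can cover everything: Thu-AM→Beaumont, Thu-PM→Huang, Fri-AM→Huang, Fri-PM→Pham, Sat-AM→Pham, Sat-PM→Beaumont, Sun-AM→Pham, Sun-PM→Pham.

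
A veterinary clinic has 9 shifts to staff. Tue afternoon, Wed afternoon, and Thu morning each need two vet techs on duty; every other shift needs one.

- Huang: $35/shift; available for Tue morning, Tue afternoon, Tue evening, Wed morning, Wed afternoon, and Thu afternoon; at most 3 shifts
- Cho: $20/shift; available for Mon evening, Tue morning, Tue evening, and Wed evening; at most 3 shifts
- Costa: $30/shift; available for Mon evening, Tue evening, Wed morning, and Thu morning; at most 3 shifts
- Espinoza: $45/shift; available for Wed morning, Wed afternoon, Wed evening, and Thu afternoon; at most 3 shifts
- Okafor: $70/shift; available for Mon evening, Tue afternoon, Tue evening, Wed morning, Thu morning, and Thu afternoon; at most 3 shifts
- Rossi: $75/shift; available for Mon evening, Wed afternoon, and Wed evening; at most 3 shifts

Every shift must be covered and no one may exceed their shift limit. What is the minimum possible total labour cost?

Tue afternoon can only be covered by Huang and Okafor, so that assignment is forced.
Thu morning can only be covered by Costa and Okafor, so that assignment is forced.
Picking the cheapest available vet tech for each shift independently would cost $430, but that ignores the shift limits.
An optimal schedule: Mon evening→Cho, Tue morning→Cho, Tue afternoon→Huang+Okafor, Tue evening→Costa, Wed morning→Costa, Wed afternoon→Huang+Espinoza, Wed evening→Cho, Thu morning→Costa+Okafor, Thu afternoon→Huang.
Total: 20 + 20 + 35 + 70 + 30 + 30 + 35 + 45 + 20 + 30 + 70 + 35 = $440.

$440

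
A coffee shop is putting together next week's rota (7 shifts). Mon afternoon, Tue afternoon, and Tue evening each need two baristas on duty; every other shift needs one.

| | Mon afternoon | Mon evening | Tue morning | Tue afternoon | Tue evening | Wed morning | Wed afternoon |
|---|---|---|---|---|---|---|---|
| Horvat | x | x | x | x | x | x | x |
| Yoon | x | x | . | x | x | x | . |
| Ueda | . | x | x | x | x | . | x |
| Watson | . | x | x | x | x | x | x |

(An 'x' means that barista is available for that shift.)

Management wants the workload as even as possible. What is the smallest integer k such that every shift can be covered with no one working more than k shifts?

3

With 4 baristas and 10 worker-slots to fill, someone must work at least ⌈10/4⌉ = 3 shifts, so k ≥ 3.
k = 3 works: Mon afternoon→Horvat+Yoon, Mon evening→Yoon, Tue morning→Horvat, Tue afternoon→Yoon+Ueda, Tue evening→Ueda+Watson, Wed morning→Horvat, Wed afternoon→Ueda.
Loads: Horvat 3, Yoon 3, Ueda 3, Watson 1 — all ≤ 3.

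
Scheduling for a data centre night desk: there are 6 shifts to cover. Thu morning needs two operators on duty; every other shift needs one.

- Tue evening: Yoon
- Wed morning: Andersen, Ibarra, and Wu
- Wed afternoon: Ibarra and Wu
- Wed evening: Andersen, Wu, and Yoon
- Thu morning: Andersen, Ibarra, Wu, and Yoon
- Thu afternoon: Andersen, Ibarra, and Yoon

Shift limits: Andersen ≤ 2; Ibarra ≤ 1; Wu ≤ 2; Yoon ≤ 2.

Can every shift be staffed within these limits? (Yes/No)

Tue evening can only be covered by Yoon, so that assignment is forced.
One valid schedule: Tue evening→Yoon, Wed morning→Andersen, Wed afternoon→Ibarra, Wed evening→Wu, Thu morning→Wu+Yoon, Thu afternoon→Andersen.
Loads: Andersen 2/2, Ibarra 1/1, Wu 2/2, Yoon 2/2 — all within limits.

Yes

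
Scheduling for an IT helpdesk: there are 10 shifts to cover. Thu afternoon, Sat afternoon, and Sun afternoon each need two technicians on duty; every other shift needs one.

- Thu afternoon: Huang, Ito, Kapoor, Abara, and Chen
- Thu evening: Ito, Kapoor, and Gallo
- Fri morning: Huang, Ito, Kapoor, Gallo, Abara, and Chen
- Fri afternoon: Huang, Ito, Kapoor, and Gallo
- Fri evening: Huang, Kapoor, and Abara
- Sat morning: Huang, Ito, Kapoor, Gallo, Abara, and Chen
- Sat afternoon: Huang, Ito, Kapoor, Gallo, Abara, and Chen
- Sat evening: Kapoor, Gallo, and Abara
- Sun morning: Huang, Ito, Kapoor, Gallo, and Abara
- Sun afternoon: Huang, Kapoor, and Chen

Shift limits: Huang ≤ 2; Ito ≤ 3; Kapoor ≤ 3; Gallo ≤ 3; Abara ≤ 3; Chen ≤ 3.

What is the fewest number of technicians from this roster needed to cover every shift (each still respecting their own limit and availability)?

13 slots to fill and no one can take more than 3, so at least ⌈13/3⌉ = 5 technicians are needed.
Huang, Ito, Kapoor, Gallo, and Abara alone can cover everything: Thu afternoon→Kapoor+Abara, Thu evening→Ito, Fri morning→Ito, Fri afternoon→Ito, Fri evening→Huang, Sat morning→Gallo, Sat afternoon→Gallo+Abara, Sat evening→Kapoor, Sun morning→Gallo, Sun afternoon→Huang+Kapoor.

5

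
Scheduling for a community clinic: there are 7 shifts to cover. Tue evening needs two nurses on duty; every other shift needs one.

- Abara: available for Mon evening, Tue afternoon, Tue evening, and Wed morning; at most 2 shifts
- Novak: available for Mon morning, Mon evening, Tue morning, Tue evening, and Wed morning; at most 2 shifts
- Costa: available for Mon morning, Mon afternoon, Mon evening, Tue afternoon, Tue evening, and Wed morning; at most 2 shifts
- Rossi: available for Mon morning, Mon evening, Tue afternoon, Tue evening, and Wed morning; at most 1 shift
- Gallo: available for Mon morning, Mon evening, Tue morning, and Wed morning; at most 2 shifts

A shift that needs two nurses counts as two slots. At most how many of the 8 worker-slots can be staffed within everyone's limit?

Total capacity across all nurses is 2+2+2+1+2 = 9, and 8 slots are needed, so at most 8 can be filled.
An assignment achieving 8: Mon morning→Novak, Mon afternoon→Costa, Mon evening→Rossi, Tue morning→Novak, Tue afternoon→Abara, Tue evening→Abara+Costa, Wed morning→Gallo.
Loads: Abara 2/2, Novak 2/2, Costa 2/2, Rossi 1/1, Gallo 1/2.

8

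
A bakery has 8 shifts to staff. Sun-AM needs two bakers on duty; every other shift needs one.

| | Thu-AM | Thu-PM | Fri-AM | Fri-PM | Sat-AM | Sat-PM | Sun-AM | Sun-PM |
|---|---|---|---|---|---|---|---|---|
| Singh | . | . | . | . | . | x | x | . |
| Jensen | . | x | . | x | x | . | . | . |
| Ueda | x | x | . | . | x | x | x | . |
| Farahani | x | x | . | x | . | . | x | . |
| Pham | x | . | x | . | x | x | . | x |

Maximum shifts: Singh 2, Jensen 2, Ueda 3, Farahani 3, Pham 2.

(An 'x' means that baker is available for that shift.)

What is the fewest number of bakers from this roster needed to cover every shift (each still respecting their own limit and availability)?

9 slots to fill and no one can take more than 3, so at least ⌈9/3⌉ = 3 bakers are needed.
Any 3 bakers together have capacity at most 3+3+2 = 8 < 9 slots, so 3 can never suffice.
Singh, Jensen, Ueda, and Pham alone can cover everything: Thu-AM→Ueda, Thu-PM→Jensen, Fri-AM→Pham, Fri-PM→Jensen, Sat-AM→Ueda, Sat-PM→Singh, Sun-AM→Singh+Ueda, Sun-PM→Pham.

4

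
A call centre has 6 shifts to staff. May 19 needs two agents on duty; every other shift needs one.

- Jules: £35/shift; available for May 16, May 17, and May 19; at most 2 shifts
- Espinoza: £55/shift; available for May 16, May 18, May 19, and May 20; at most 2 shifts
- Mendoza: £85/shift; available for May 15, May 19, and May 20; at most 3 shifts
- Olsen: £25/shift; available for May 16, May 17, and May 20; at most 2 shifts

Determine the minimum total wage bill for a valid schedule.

May 15 can only be covered by Mendoza, so that assignment is forced.
May 18 can only be covered by Espinoza, so that assignment is forced.
Picking the cheapest available agent for each shift independently would cost £305, but that ignores the shift limits.
An optimal schedule: May 15→Mendoza, May 16→Jules, May 17→Olsen, May 18→Espinoza, May 19→Jules+Espinoza, May 20→Olsen.
Total: 85 + 35 + 25 + 55 + 35 + 55 + 25 = £315.

£315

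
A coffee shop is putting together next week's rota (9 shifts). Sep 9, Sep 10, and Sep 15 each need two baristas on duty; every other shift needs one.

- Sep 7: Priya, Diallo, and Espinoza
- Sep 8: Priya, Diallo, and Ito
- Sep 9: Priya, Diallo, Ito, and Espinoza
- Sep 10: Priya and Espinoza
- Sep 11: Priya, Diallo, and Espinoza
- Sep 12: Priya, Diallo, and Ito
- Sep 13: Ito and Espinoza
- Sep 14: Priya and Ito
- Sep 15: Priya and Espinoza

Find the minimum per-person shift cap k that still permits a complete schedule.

With 4 baristas and 12 worker-slots to fill, someone must work at least ⌈12/4⌉ = 3 shifts, so k ≥ 3.
k = 3 works: Sep 7→Diallo, Sep 8→Diallo, Sep 9→Ito+Espinoza, Sep 10→Priya+Espinoza, Sep 11→Diallo, Sep 12→Ito, Sep 13→Ito, Sep 14→Priya, Sep 15→Priya+Espinoza.
Loads: Priya 3, Diallo 3, Ito 3, Espinoza 3 — all ≤ 3.

3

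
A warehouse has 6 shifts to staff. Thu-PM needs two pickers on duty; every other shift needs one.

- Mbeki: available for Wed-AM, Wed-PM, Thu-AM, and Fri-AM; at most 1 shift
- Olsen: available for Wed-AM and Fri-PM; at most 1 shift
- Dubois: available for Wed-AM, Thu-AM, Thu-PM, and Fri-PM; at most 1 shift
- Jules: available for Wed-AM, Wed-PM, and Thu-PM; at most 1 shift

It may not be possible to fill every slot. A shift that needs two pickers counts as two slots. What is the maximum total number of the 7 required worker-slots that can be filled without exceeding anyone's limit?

Total capacity across all pickers is 1+1+1+1 = 4, and 7 slots are needed, so at most 4 can be filled.
An assignment achieving 4: Wed-PM→Jules, Thu-AM→Dubois, Fri-AM→Mbeki, Fri-PM→Olsen.
Loads: Mbeki 1/1, Olsen 1/1, Dubois 1/1, Jules 1/1.

4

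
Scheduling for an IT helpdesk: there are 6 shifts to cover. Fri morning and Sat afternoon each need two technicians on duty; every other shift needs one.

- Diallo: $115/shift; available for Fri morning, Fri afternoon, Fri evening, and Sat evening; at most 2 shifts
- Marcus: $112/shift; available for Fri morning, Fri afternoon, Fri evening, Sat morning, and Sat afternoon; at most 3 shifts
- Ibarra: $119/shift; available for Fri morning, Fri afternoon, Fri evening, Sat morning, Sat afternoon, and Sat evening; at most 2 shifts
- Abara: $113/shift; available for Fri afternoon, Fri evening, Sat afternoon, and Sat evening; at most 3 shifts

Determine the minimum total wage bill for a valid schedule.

$905

Picking the cheapest available technician for each shift independently would cost $901, but that ignores the shift limits.
An optimal schedule: Fri morning→Marcus+Diallo, Fri afternoon→Abara, Fri evening→Diallo, Sat morning→Marcus, Sat afternoon→Marcus+Abara, Sat evening→Abara.
Total: 112 + 115 + 113 + 115 + 112 + 112 + 113 + 113 = $905.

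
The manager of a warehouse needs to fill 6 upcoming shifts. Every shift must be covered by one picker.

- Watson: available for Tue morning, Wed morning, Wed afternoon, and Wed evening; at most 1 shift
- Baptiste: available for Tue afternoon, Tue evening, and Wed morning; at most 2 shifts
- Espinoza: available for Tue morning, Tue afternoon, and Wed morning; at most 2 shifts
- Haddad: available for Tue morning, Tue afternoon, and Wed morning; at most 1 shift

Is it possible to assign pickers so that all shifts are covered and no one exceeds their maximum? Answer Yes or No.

No

Total capacity is 6 and 6 slots are needed, so capacity alone doesn't rule it out.
Shifts {Wed afternoon, Wed evening} need 2 worker-slots in total, but the pickers available for any of those shifts (Watson) can supply at most 1 among them. So no valid schedule exists.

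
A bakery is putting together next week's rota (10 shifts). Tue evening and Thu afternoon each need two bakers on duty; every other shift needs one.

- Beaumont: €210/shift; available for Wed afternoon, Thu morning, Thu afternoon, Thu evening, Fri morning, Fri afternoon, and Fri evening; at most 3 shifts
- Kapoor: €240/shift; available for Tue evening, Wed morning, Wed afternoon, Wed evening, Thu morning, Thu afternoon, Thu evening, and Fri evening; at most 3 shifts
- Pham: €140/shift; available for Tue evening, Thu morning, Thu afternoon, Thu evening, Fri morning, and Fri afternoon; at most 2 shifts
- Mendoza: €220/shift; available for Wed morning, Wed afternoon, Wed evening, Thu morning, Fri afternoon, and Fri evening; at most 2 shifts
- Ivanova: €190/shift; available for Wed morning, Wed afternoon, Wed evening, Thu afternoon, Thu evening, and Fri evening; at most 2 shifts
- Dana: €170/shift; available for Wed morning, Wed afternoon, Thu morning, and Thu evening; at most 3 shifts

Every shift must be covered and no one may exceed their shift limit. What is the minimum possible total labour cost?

Tue evening can only be covered by Kapoor and Pham, so that assignment is forced.
Picking the cheapest available baker for each shift independently would cost €1990, but that ignores the shift limits.
An optimal schedule: Tue evening→Pham+Kapoor, Wed morning→Dana, Wed afternoon→Dana, Wed evening→Ivanova, Thu morning→Mendoza, Thu afternoon→Ivanova+Beaumont, Thu evening→Dana, Fri morning→Pham, Fri afternoon→Beaumont, Fri evening→Beaumont.
Total: 140 + 240 + 170 + 170 + 190 + 220 + 190 + 210 + 170 + 140 + 210 + 210 = €2260.

€2260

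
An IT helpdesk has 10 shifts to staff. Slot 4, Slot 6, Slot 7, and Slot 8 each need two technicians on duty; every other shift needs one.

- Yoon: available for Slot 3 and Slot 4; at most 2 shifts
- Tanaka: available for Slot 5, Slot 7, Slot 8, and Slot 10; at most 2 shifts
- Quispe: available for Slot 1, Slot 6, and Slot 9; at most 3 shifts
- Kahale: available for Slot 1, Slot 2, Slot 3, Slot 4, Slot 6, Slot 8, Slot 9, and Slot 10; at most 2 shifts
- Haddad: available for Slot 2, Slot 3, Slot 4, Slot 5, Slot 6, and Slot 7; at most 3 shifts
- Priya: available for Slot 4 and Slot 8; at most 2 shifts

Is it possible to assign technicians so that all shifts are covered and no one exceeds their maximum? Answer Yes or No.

Yes

Slot 7 can only be covered by Tanaka and Haddad, so that assignment is forced.
One valid schedule: Slot 1→Quispe, Slot 2→Kahale, Slot 3→Yoon, Slot 4→Yoon+Priya, Slot 5→Haddad, Slot 6→Quispe+Haddad, Slot 7→Tanaka+Haddad, Slot 8→Kahale+Priya, Slot 9→Quispe, Slot 10→Tanaka.
Loads: Yoon 2/2, Tanaka 2/2, Quispe 3/3, Kahale 2/2, Haddad 3/3, Priya 2/2 — all within limits.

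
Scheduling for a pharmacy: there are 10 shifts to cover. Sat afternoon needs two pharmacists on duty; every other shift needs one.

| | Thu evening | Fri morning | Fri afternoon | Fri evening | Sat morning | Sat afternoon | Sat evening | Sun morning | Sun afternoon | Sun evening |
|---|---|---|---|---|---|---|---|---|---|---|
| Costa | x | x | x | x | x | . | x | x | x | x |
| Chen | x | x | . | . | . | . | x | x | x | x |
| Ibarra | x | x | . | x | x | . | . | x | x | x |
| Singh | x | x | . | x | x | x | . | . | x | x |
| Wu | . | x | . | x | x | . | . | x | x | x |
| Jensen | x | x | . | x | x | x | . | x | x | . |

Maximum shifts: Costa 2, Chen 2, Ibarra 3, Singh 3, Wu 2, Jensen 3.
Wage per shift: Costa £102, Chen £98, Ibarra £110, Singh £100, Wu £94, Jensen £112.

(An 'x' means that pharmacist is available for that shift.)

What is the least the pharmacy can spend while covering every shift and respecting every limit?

Fri afternoon can only be covered by Costa, so that assignment is forced.
Sat afternoon can only be covered by Singh and Jensen, so that assignment is forced.
Picking the cheapest available pharmacist for each shift independently would cost £1074, but that ignores the shift limits.
An optimal schedule: Thu evening→Chen, Fri morning→Singh, Fri afternoon→Costa, Fri evening→Wu, Sat morning→Wu, Sat afternoon→Singh+Jensen, Sat evening→Chen, Sun morning→Costa, Sun afternoon→Ibarra, Sun evening→Singh.
Total: 98 + 100 + 102 + 94 + 94 + 100 + 112 + 98 + 102 + 110 + 100 = £1110.

£1110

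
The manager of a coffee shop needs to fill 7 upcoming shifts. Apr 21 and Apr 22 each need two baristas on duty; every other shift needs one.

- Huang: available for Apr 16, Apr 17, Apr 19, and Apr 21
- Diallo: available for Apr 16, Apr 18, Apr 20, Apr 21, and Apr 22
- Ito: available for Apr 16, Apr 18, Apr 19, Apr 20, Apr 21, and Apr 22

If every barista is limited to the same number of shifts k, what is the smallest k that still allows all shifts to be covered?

With 3 baristas and 9 worker-slots to fill, someone must work at least ⌈9/3⌉ = 3 shifts, so k ≥ 3.
k = 3 works: Apr 16→Ito, Apr 17→Huang, Apr 18→Diallo, Apr 19→Huang, Apr 20→Diallo, Apr 21→Huang+Ito, Apr 22→Diallo+Ito.
Loads: Huang 3, Diallo 3, Ito 3 — all ≤ 3.

3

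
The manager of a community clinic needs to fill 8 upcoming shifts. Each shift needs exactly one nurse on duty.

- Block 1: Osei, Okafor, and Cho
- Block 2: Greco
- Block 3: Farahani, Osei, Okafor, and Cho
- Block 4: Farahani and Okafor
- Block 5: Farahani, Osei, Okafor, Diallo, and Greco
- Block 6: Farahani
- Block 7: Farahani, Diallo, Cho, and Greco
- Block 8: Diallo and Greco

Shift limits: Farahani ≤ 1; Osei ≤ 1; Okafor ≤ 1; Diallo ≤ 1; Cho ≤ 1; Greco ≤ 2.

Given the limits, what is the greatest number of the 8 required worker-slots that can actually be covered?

Total capacity across all nurses is 1+1+1+1+1+2 = 7, and 8 slots are needed, so at most 7 can be filled.
An assignment achieving 7: Block 1→Osei, Block 2→Greco, Block 3→Cho, Block 4→Okafor, Block 6→Farahani, Block 7→Greco, Block 8→Diallo.
Loads: Farahani 1/1, Osei 1/1, Okafor 1/1, Diallo 1/1, Cho 1/1, Greco 2/2.

7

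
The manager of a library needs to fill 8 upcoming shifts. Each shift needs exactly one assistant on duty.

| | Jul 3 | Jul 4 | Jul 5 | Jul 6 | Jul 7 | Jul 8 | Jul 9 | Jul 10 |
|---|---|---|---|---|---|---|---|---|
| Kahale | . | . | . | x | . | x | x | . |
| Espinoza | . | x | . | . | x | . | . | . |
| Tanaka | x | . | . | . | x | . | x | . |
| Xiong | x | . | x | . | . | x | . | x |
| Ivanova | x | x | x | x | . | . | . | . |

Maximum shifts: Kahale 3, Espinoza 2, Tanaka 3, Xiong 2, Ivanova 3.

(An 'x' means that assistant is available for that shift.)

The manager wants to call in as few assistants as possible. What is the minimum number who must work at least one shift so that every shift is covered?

3

8 slots to fill and no one can take more than 3, so at least ⌈8/3⌉ = 3 assistants are needed.
Tanaka, Xiong, and Ivanova alone can cover everything: Jul 3→Tanaka, Jul 4→Ivanova, Jul 5→Ivanova, Jul 6→Ivanova, Jul 7→Tanaka, Jul 8→Xiong, Jul 9→Tanaka, Jul 10→Xiong.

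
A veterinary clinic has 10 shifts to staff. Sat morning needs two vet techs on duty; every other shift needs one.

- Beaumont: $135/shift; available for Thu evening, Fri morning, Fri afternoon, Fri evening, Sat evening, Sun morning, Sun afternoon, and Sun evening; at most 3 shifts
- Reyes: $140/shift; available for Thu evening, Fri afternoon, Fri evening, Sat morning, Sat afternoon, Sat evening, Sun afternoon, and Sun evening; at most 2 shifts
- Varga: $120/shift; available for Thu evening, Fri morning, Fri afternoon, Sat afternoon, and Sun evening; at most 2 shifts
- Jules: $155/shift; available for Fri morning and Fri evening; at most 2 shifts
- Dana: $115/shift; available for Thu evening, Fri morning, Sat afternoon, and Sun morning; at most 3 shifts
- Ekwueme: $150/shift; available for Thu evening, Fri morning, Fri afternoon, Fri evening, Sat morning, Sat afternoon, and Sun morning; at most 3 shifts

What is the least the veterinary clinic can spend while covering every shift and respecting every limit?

Sat morning can only be covered by Reyes and Ekwueme, so that assignment is forced.
Picking the cheapest available vet tech for each shift independently would cost $1395, but that ignores the shift limits.
An optimal schedule: Thu evening→Reyes, Fri morning→Dana, Fri afternoon→Varga, Fri evening→Beaumont, Sat morning→Reyes+Ekwueme, Sat afternoon→Dana, Sat evening→Beaumont, Sun morning→Dana, Sun afternoon→Beaumont, Sun evening→Varga.
Total: 140 + 115 + 120 + 135 + 140 + 150 + 115 + 135 + 115 + 135 + 120 = $1420.

$1420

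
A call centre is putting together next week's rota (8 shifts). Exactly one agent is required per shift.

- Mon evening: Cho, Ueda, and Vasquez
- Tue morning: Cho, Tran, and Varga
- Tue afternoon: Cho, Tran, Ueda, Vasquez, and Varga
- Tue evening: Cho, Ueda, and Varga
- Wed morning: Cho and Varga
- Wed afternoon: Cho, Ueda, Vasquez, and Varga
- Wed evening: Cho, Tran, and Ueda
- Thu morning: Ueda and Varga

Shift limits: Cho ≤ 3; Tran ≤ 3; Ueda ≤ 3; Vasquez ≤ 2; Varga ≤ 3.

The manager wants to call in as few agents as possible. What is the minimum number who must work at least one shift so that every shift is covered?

8 slots to fill and no one can take more than 3, so at least ⌈8/3⌉ = 3 agents are needed.
Cho, Tran, and Ueda alone can cover everything: Mon evening→Cho, Tue morning→Cho, Tue afternoon→Tran, Tue evening→Ueda, Wed morning→Cho, Wed afternoon→Ueda, Wed evening→Tran, Thu morning→Ueda.

3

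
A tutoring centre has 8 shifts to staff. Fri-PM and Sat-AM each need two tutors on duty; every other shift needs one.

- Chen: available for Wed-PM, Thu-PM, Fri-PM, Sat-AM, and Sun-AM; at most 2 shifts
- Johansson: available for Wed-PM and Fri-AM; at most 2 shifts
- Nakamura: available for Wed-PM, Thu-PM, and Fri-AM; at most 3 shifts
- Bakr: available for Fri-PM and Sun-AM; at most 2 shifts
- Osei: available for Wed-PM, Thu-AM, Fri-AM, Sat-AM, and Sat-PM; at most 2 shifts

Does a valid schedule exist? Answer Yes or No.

Total capacity is 11 and 10 slots are needed, so capacity alone doesn't rule it out.
Shifts {Thu-AM, Sat-AM, Sat-PM} need 4 worker-slots in total, but the tutors available for any of those shifts (Chen and Osei) can supply at most 3 among them. So no valid schedule exists.

No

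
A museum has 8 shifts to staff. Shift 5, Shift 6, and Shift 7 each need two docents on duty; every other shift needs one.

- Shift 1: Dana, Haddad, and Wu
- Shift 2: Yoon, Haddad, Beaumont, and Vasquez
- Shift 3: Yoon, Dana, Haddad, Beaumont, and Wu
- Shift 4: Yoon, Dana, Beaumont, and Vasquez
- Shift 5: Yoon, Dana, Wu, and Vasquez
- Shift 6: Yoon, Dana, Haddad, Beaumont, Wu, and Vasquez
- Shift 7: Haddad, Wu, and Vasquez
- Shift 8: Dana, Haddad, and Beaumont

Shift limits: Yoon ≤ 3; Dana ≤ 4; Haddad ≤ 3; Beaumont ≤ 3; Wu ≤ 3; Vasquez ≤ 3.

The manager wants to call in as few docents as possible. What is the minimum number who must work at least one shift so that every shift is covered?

4

11 slots to fill and no one can take more than 4, so at least ⌈11/4⌉ = 3 docents are needed.
Any 3 docents together have capacity at most 4+3+3 = 10 < 11 slots, so 3 can never suffice.
Yoon, Dana, Haddad, and Wu alone can cover everything: Shift 1→Dana, Shift 2→Yoon, Shift 3→Dana, Shift 4→Yoon, Shift 5→Yoon+Dana, Shift 6→Haddad+Wu, Shift 7→Haddad+Wu, Shift 8→Dana.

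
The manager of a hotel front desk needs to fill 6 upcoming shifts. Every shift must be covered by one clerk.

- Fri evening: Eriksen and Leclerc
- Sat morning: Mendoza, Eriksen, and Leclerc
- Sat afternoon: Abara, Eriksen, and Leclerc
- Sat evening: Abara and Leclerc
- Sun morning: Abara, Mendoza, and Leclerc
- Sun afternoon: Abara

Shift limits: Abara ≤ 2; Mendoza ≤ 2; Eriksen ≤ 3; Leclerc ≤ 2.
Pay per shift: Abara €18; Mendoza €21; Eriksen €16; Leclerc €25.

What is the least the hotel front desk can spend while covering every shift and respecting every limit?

Sun afternoon can only be covered by Abara, so that assignment is forced.
Picking the cheapest available clerk for each shift independently would cost €102, but that ignores the shift limits.
An optimal schedule: Fri evening→Eriksen, Sat morning→Eriksen, Sat afternoon→Eriksen, Sat evening→Abara, Sun morning→Mendoza, Sun afternoon→Abara.
Total: 16 + 16 + 16 + 18 + 21 + 18 = €105.

€105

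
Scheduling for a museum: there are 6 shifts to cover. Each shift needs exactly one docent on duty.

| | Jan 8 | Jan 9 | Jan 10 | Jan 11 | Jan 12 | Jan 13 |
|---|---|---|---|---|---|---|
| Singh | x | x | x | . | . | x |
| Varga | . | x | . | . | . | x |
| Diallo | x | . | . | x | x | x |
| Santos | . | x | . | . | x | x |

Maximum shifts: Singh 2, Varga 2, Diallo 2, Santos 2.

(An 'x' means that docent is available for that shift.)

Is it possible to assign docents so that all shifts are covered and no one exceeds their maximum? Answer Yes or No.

Yes

Jan 10 can only be covered by Singh, so that assignment is forced.
Jan 11 can only be covered by Diallo, so that assignment is forced.
One valid schedule: Jan 8→Singh, Jan 9→Varga, Jan 10→Singh, Jan 11→Diallo, Jan 12→Diallo, Jan 13→Varga.
Loads: Singh 2/2, Varga 2/2, Diallo 2/2, Santos 0/2 — all within limits.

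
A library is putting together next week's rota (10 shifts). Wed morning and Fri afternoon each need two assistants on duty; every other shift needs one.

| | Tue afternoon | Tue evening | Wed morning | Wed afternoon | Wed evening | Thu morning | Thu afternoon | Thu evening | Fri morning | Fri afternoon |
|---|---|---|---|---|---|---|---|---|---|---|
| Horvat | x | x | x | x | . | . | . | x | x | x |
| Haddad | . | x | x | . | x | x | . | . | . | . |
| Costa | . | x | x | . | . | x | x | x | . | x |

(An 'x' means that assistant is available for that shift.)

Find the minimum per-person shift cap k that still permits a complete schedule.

With 3 assistants and 12 worker-slots to fill, someone must work at least ⌈12/3⌉ = 4 shifts, so k ≥ 4.
k = 4 works: Tue afternoon→Horvat, Tue evening→Haddad, Wed morning→Haddad+Costa, Wed afternoon→Horvat, Wed evening→Haddad, Thu morning→Haddad, Thu afternoon→Costa, Thu evening→Costa, Fri morning→Horvat, Fri afternoon→Horvat+Costa.
Loads: Horvat 4, Haddad 4, Costa 4 — all ≤ 4.

4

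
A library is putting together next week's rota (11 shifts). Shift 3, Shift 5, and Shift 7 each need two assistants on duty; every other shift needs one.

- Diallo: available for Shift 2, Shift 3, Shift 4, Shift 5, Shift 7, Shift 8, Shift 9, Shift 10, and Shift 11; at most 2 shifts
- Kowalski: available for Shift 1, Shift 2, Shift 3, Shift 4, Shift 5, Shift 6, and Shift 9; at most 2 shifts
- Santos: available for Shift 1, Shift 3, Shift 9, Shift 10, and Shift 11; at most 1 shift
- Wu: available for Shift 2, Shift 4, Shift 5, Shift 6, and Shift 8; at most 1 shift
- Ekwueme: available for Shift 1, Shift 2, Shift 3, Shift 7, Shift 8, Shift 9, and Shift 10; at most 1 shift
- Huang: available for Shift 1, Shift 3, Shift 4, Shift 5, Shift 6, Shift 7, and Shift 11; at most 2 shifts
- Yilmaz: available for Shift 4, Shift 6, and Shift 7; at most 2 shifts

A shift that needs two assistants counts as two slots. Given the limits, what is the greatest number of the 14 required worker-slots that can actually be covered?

11

Total capacity across all assistants is 2+2+1+1+1+2+2 = 11, and 14 slots are needed, so at most 11 can be filled.
An assignment achieving 11: Shift 1→Kowalski, Shift 2→Kowalski, Shift 4→Yilmaz, Shift 5→Wu+Huang, Shift 6→Huang, Shift 7→Ekwueme+Yilmaz, Shift 8→Diallo, Shift 10→Diallo, Shift 11→Santos.
Loads: Diallo 2/2, Kowalski 2/2, Santos 1/1, Wu 1/1, Ekwueme 1/1, Huang 2/2, Yilmaz 2/2.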